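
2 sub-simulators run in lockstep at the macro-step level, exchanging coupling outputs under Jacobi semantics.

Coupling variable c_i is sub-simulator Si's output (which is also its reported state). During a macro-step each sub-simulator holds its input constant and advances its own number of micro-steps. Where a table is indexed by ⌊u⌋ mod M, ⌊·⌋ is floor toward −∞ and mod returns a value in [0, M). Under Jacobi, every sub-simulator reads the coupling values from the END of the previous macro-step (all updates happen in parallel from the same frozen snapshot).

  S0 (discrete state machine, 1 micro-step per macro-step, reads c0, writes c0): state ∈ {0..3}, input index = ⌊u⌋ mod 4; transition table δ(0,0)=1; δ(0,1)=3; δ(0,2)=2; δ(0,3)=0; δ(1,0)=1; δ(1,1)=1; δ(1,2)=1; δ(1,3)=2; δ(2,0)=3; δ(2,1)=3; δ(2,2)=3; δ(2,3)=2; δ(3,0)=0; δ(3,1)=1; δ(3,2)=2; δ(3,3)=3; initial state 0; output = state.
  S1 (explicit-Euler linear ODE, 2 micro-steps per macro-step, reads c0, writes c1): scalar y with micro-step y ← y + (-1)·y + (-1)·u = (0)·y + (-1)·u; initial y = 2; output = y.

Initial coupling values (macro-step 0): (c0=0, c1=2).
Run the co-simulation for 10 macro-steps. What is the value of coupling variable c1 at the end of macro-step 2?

c1 at macro-step 2 = -1

macro 1: S0 reads c0=0 → after 1×micro: 1; S1 reads c0=0 → after 2×micro: 0 ⇒ (c0=1, c1=0)
macro 2: S0 reads c0=1 → after 1×micro: 1; S1 reads c0=1 → after 2×micro: -1 ⇒ (c0=1, c1=-1)
macro 3: S0 reads c0=1 → after 1×micro: 1; S1 reads c0=1 → after 2×micro: -1 ⇒ (c0=1, c1=-1)
macro 4: S0 reads c0=1 → after 1×micro: 1; S1 reads c0=1 → after 2×micro: -1 ⇒ (c0=1, c1=-1)
macro 5: S0 reads c0=1 → after 1×micro: 1; S1 reads c0=1 → after 2×micro: -1 ⇒ (c0=1, c1=-1)
macro 6: S0 reads c0=1 → after 1×micro: 1; S1 reads c0=1 → after 2×micro: -1 ⇒ (c0=1, c1=-1)
macro 7: S0 reads c0=1 → after 1×micro: 1; S1 reads c0=1 → after 2×micro: -1 ⇒ (c0=1, c1=-1)
macro 8: S0 reads c0=1 → after 1×micro: 1; S1 reads c0=1 → after 2×micro: -1 ⇒ (c0=1, c1=-1)
macro 9: S0 reads c0=1 → after 1×micro: 1; S1 reads c0=1 → after 2×micro: -1 ⇒ (c0=1, c1=-1)
macro 10: S0 reads c0=1 → after 1×micro: 1; S1 reads c0=1 → after 2×micro: -1 ⇒ (c0=1, c1=-1)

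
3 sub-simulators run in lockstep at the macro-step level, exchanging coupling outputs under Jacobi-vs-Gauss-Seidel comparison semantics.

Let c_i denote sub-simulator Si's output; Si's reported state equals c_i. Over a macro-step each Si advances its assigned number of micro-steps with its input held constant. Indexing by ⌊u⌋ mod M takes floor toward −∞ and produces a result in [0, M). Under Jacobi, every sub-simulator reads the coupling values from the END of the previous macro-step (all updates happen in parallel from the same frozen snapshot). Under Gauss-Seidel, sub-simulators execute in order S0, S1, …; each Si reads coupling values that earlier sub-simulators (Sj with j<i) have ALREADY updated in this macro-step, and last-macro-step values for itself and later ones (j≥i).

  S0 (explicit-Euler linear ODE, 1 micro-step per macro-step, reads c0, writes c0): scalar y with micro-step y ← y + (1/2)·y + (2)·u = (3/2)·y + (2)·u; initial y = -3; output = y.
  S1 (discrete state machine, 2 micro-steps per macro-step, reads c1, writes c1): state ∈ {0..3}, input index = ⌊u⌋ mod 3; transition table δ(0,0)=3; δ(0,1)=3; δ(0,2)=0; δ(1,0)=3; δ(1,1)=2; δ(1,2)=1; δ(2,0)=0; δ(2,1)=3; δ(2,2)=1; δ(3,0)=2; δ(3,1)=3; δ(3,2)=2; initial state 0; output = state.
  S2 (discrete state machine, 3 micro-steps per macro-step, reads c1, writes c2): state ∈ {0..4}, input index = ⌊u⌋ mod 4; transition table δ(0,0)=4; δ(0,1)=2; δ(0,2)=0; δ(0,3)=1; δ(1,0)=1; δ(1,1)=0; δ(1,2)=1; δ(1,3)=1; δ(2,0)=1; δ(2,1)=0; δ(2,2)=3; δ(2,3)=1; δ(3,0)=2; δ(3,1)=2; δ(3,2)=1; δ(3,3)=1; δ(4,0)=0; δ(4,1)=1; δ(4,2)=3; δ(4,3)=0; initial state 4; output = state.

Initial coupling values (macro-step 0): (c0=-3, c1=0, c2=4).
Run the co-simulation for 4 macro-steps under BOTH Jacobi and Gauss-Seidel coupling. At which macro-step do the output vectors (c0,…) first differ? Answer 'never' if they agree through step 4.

[Jacobi] macro 1: S0 reads c0=-3 → after 1×micro: -21/2; S1 reads c1=0 → after 2×micro: 2; S2 reads c1=0 → after 3×micro: 0 ⇒ (c0=-21/2, c1=2, c2=0)
[Jacobi] macro 2: S0 reads c0=-21/2 → after 1×micro: -147/4; S1 reads c1=2 → after 2×micro: 1; S2 reads c1=2 → after 3×micro: 0 ⇒ (c0=-147/4, c1=1, c2=0)
[Jacobi] macro 3: S0 reads c0=-147/4 → after 1×micro: -1029/8; S1 reads c1=1 → after 2×micro: 3; S2 reads c1=1 → after 3×micro: 2 ⇒ (c0=-1029/8, c1=3, c2=2)
[Jacobi] macro 4: S0 reads c0=-1029/8 → after 1×micro: -7203/16; S1 reads c1=3 → after 2×micro: 0; S2 reads c1=3 → after 3×micro: 1 ⇒ (c0=-7203/16, c1=0, c2=1)
[Gauss-Seidel] macro 1: S0 reads c0=-3 → after 1×micro: -21/2; S1 reads c1=0 → after 2×micro: 2; S2 reads c1=2 → after 3×micro: 1 ⇒ (c0=-21/2, c1=2, c2=1)
[Gauss-Seidel] macro 2: S0 reads c0=-21/2 → after 1×micro: -147/4; S1 reads c1=2 → after 2×micro: 1; S2 reads c1=1 → after 3×micro: 0 ⇒ (c0=-147/4, c1=1, c2=0)
[Gauss-Seidel] macro 3: S0 reads c0=-147/4 → after 1×micro: -1029/8; S1 reads c1=1 → after 2×micro: 3; S2 reads c1=3 → after 3×micro: 1 ⇒ (c0=-1029/8, c1=3, c2=1)
[Gauss-Seidel] macro 4: S0 reads c0=-1029/8 → after 1×micro: -7203/16; S1 reads c1=3 → after 2×micro: 0; S2 reads c1=0 → after 3×micro: 1 ⇒ (c0=-7203/16, c1=0, c2=1)

first divergence at macro-step: 1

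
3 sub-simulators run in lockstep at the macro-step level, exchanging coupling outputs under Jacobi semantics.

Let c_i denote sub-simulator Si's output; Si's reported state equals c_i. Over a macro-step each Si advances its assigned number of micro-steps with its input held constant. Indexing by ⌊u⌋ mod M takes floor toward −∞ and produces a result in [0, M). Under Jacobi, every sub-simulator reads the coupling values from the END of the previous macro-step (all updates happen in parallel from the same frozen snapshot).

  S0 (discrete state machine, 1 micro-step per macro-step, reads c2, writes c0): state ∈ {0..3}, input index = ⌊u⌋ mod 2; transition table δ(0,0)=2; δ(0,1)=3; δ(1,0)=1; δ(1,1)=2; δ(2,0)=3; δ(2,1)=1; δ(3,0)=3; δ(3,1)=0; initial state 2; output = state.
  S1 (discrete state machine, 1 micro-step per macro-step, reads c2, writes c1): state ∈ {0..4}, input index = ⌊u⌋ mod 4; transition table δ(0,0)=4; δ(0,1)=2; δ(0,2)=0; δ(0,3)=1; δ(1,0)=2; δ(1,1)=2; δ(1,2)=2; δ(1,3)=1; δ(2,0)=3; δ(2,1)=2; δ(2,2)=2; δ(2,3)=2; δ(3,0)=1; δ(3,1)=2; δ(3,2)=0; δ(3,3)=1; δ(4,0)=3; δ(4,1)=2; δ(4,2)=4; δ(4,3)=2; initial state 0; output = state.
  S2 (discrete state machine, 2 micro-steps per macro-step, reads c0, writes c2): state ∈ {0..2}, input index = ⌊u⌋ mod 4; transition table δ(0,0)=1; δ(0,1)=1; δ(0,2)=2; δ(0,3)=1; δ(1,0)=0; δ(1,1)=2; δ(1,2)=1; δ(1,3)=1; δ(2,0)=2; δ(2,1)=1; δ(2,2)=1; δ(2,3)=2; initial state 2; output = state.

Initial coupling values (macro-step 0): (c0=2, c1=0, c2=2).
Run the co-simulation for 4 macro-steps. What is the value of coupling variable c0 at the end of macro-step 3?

c0 at macro-step 3 = 3

macro 1: S0 reads c2=2 → after 1×micro: 3; S1 reads c2=2 → after 1×micro: 0; S2 reads c0=2 → after 2×micro: 1 ⇒ (c0=3, c1=0, c2=1)
macro 2: S0 reads c2=1 → after 1×micro: 0; S1 reads c2=1 → after 1×micro: 2; S2 reads c0=3 → after 2×micro: 1 ⇒ (c0=0, c1=2, c2=1)
macro 3: S0 reads c2=1 → after 1×micro: 3; S1 reads c2=1 → after 1×micro: 2; S2 reads c0=0 → after 2×micro: 1 ⇒ (c0=3, c1=2, c2=1)
macro 4: S0 reads c2=1 → after 1×micro: 0; S1 reads c2=1 → after 1×micro: 2; S2 reads c0=3 → after 2×micro: 1 ⇒ (c0=0, c1=2, c2=1)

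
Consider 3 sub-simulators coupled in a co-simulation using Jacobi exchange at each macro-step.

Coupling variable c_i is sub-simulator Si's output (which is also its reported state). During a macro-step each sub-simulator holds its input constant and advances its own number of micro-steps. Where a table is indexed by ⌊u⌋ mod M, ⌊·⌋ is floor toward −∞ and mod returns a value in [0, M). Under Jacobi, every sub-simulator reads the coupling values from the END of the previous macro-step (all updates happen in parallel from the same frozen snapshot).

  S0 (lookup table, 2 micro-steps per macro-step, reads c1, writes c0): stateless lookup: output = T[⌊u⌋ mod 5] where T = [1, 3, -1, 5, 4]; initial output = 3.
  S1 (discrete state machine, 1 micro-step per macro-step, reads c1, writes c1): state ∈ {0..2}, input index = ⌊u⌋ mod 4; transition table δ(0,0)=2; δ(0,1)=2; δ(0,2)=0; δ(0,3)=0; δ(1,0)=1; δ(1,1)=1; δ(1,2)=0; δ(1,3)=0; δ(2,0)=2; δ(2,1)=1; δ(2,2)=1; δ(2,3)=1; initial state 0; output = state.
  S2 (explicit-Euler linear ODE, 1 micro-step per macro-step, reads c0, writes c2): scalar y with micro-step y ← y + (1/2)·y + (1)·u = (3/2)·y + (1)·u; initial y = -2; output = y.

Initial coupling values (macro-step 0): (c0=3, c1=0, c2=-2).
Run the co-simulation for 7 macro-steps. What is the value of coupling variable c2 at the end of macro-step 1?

c2 at macro-step 1 = 0

macro 1: S0 reads c1=0 → after 2×micro: 1; S1 reads c1=0 → after 1×micro: 2; S2 reads c0=3 → after 1×micro: 0 ⇒ (c0=1, c1=2, c2=0)
macro 2: S0 reads c1=2 → after 2×micro: -1; S1 reads c1=2 → after 1×micro: 1; S2 reads c0=1 → after 1×micro: 1 ⇒ (c0=-1, c1=1, c2=1)
macro 3: S0 reads c1=1 → after 2×micro: 3; S1 reads c1=1 → after 1×micro: 1; S2 reads c0=-1 → after 1×micro: 1/2 ⇒ (c0=3, c1=1, c2=1/2)
macro 4: S0 reads c1=1 → after 2×micro: 3; S1 reads c1=1 → after 1×micro: 1; S2 reads c0=3 → after 1×micro: 15/4 ⇒ (c0=3, c1=1, c2=15/4)
macro 5: S0 reads c1=1 → after 2×micro: 3; S1 reads c1=1 → after 1×micro: 1; S2 reads c0=3 → after 1×micro: 69/8 ⇒ (c0=3, c1=1, c2=69/8)
macro 6: S0 reads c1=1 → after 2×micro: 3; S1 reads c1=1 → after 1×micro: 1; S2 reads c0=3 → after 1×micro: 255/16 ⇒ (c0=3, c1=1, c2=255/16)
macro 7: S0 reads c1=1 → after 2×micro: 3; S1 reads c1=1 → after 1×micro: 1; S2 reads c0=3 → after 1×micro: 861/32 ⇒ (c0=3, c1=1, c2=861/32)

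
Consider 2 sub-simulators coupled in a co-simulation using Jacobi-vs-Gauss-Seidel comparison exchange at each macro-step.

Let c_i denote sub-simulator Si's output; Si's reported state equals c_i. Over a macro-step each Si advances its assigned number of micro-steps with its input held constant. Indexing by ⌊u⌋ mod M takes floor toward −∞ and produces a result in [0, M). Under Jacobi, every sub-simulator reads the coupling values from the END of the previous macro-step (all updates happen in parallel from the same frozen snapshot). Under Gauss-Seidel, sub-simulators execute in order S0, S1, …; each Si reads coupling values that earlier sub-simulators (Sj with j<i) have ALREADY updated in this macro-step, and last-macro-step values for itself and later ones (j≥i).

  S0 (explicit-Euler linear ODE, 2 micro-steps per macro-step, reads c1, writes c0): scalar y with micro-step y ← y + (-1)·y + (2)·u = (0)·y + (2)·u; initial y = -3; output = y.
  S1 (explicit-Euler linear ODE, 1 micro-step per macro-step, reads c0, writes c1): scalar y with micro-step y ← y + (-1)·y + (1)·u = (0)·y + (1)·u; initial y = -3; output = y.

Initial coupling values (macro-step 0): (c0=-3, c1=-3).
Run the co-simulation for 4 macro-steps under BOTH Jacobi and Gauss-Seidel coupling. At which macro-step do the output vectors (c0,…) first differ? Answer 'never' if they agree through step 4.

first divergence at macro-step: 1

[Jacobi] macro 1: S0 reads c1=-3 → after 2×micro: -6; S1 reads c0=-3 → after 1×micro: -3 ⇒ (c0=-6, c1=-3)
[Jacobi] macro 2: S0 reads c1=-3 → after 2×micro: -6; S1 reads c0=-6 → after 1×micro: -6 ⇒ (c0=-6, c1=-6)
[Jacobi] macro 3: S0 reads c1=-6 → after 2×micro: -12; S1 reads c0=-6 → after 1×micro: -6 ⇒ (c0=-12, c1=-6)
[Jacobi] macro 4: S0 reads c1=-6 → after 2×micro: -12; S1 reads c0=-12 → after 1×micro: -12 ⇒ (c0=-12, c1=-12)
[Gauss-Seidel] macro 1: S0 reads c1=-3 → after 2×micro: -6; S1 reads c0=-6 → after 1×micro: -6 ⇒ (c0=-6, c1=-6)
[Gauss-Seidel] macro 2: S0 reads c1=-6 → after 2×micro: -12; S1 reads c0=-12 → after 1×micro: -12 ⇒ (c0=-12, c1=-12)
[Gauss-Seidel] macro 3: S0 reads c1=-12 → after 2×micro: -24; S1 reads c0=-24 → after 1×micro: -24 ⇒ (c0=-24, c1=-24)
[Gauss-Seidel] macro 4: S0 reads c1=-24 → after 2×micro: -48; S1 reads c0=-48 → after 1×micro: -48 ⇒ (c0=-48, c1=-48)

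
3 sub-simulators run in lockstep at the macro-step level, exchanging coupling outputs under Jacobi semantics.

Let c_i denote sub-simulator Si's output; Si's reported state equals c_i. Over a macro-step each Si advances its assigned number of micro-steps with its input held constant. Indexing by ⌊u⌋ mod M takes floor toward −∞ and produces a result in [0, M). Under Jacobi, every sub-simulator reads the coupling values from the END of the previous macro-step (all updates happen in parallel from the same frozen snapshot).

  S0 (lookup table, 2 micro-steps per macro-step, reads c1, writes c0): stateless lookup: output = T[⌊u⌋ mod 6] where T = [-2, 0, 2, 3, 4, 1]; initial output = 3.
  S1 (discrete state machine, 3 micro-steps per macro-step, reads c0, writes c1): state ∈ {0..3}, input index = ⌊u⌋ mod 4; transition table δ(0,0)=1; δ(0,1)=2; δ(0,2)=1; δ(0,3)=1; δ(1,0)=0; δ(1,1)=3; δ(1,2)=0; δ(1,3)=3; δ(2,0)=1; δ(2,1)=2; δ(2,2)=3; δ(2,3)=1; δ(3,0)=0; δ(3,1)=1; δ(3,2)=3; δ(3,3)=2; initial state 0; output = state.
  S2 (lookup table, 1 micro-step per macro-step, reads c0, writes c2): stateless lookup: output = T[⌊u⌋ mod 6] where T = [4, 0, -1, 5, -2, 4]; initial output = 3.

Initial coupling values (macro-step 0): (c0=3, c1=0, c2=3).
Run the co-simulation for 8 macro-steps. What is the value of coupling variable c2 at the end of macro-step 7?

c2 at macro-step 7 = 5

macro 1: S0 reads c1=0 → after 2×micro: -2; S1 reads c0=3 → after 3×micro: 2; S2 reads c0=3 → after 1×micro: 5 ⇒ (c0=-2, c1=2, c2=5)
macro 2: S0 reads c1=2 → after 2×micro: 2; S1 reads c0=-2 → after 3×micro: 3; S2 reads c0=-2 → after 1×micro: -2 ⇒ (c0=2, c1=3, c2=-2)
macro 3: S0 reads c1=3 → after 2×micro: 3; S1 reads c0=2 → after 3×micro: 3; S2 reads c0=2 → after 1×micro: -1 ⇒ (c0=3, c1=3, c2=-1)
macro 4: S0 reads c1=3 → after 2×micro: 3; S1 reads c0=3 → after 3×micro: 3; S2 reads c0=3 → after 1×micro: 5 ⇒ (c0=3, c1=3, c2=5)
macro 5: S0 reads c1=3 → after 2×micro: 3; S1 reads c0=3 → after 3×micro: 3; S2 reads c0=3 → after 1×micro: 5 ⇒ (c0=3, c1=3, c2=5)
macro 6: S0 reads c1=3 → after 2×micro: 3; S1 reads c0=3 → after 3×micro: 3; S2 reads c0=3 → after 1×micro: 5 ⇒ (c0=3, c1=3, c2=5)
macro 7: S0 reads c1=3 → after 2×micro: 3; S1 reads c0=3 → after 3×micro: 3; S2 reads c0=3 → after 1×micro: 5 ⇒ (c0=3, c1=3, c2=5)
macro 8: S0 reads c1=3 → after 2×micro: 3; S1 reads c0=3 → after 3×micro: 3; S2 reads c0=3 → after 1×micro: 5 ⇒ (c0=3, c1=3, c2=5)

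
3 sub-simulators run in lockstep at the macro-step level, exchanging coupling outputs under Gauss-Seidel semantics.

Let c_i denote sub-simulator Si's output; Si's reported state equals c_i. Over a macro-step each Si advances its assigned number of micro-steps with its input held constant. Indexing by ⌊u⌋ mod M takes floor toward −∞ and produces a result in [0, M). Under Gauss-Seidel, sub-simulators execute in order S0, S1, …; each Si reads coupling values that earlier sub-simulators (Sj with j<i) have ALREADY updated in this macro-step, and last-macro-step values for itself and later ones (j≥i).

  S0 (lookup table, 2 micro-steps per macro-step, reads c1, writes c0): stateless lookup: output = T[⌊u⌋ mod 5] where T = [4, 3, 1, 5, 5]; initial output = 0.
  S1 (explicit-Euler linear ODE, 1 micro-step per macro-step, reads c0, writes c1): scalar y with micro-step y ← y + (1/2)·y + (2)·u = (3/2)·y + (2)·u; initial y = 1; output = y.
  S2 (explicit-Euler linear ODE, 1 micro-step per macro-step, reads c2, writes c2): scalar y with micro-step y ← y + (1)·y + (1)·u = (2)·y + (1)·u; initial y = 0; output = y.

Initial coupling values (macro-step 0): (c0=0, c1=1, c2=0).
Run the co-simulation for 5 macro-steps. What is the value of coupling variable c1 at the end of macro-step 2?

c1 at macro-step 2 = 53/4

macro 1: S0 reads c1=1 → after 2×micro: 3; S1 reads c0=3 → after 1×micro: 15/2; S2 reads c2=0 → after 1×micro: 0 ⇒ (c0=3, c1=15/2, c2=0)
macro 2: S0 reads c1=15/2 → after 2×micro: 1; S1 reads c0=1 → after 1×micro: 53/4; S2 reads c2=0 → after 1×micro: 0 ⇒ (c0=1, c1=53/4, c2=0)
macro 3: S0 reads c1=53/4 → after 2×micro: 5; S1 reads c0=5 → after 1×micro: 239/8; S2 reads c2=0 → after 1×micro: 0 ⇒ (c0=5, c1=239/8, c2=0)
macro 4: S0 reads c1=239/8 → after 2×micro: 5; S1 reads c0=5 → after 1×micro: 877/16; S2 reads c2=0 → after 1×micro: 0 ⇒ (c0=5, c1=877/16, c2=0)
macro 5: S0 reads c1=877/16 → after 2×micro: 5; S1 reads c0=5 → after 1×micro: 2951/32; S2 reads c2=0 → after 1×micro: 0 ⇒ (c0=5, c1=2951/32, c2=0)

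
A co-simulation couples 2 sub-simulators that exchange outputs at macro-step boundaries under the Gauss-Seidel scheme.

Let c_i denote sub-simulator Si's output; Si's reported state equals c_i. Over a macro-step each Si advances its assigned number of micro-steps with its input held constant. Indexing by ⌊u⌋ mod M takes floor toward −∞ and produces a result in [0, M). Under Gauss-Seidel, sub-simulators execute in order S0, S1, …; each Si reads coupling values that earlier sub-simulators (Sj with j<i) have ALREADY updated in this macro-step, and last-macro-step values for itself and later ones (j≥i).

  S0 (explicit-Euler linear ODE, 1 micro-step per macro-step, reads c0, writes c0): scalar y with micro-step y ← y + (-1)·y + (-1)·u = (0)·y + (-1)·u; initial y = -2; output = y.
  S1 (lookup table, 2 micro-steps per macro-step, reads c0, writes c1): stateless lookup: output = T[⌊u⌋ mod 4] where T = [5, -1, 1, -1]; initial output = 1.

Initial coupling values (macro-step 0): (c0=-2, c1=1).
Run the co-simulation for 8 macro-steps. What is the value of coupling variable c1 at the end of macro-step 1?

c1 at macro-step 1 = 1

macro 1: S0 reads c0=-2 → after 1×micro: 2; S1 reads c0=2 → after 2×micro: 1 ⇒ (c0=2, c1=1)
macro 2: S0 reads c0=2 → after 1×micro: -2; S1 reads c0=-2 → after 2×micro: 1 ⇒ (c0=-2, c1=1)
macro 3: S0 reads c0=-2 → after 1×micro: 2; S1 reads c0=2 → after 2×micro: 1 ⇒ (c0=2, c1=1)
macro 4: S0 reads c0=2 → after 1×micro: -2; S1 reads c0=-2 → after 2×micro: 1 ⇒ (c0=-2, c1=1)
macro 5: S0 reads c0=-2 → after 1×micro: 2; S1 reads c0=2 → after 2×micro: 1 ⇒ (c0=2, c1=1)
macro 6: S0 reads c0=2 → after 1×micro: -2; S1 reads c0=-2 → after 2×micro: 1 ⇒ (c0=-2, c1=1)
macro 7: S0 reads c0=-2 → after 1×micro: 2; S1 reads c0=2 → after 2×micro: 1 ⇒ (c0=2, c1=1)
macro 8: S0 reads c0=2 → after 1×micro: -2; S1 reads c0=-2 → after 2×micro: 1 ⇒ (c0=-2, c1=1)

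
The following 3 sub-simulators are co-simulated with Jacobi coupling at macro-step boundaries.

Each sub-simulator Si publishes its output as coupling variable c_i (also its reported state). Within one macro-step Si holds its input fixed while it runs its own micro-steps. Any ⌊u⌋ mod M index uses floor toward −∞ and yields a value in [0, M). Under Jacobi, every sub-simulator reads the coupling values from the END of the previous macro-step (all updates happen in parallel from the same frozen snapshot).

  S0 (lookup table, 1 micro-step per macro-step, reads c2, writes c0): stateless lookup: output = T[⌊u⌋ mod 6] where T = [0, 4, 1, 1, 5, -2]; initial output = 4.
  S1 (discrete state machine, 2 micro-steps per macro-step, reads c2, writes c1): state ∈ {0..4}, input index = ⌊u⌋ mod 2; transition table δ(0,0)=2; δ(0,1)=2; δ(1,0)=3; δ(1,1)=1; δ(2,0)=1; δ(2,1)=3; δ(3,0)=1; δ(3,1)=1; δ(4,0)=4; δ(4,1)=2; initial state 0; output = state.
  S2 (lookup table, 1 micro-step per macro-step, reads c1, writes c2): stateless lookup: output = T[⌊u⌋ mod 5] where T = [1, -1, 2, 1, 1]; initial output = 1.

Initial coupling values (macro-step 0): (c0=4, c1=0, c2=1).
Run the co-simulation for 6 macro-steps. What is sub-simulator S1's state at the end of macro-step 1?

S1 state at macro-step 1 = 3

macro 1: S0 reads c2=1 → after 1×micro: 4; S1 reads c2=1 → after 2×micro: 3; S2 reads c1=0 → after 1×micro: 1 ⇒ (c0=4, c1=3, c2=1)
macro 2: S0 reads c2=1 → after 1×micro: 4; S1 reads c2=1 → after 2×micro: 1; S2 reads c1=3 → after 1×micro: 1 ⇒ (c0=4, c1=1, c2=1)
macro 3: S0 reads c2=1 → after 1×micro: 4; S1 reads c2=1 → after 2×micro: 1; S2 reads c1=1 → after 1×micro: -1 ⇒ (c0=4, c1=1, c2=-1)
macro 4: S0 reads c2=-1 → after 1×micro: -2; S1 reads c2=-1 → after 2×micro: 1; S2 reads c1=1 → after 1×micro: -1 ⇒ (c0=-2, c1=1, c2=-1)
macro 5: S0 reads c2=-1 → after 1×micro: -2; S1 reads c2=-1 → after 2×micro: 1; S2 reads c1=1 → after 1×micro: -1 ⇒ (c0=-2, c1=1, c2=-1)
macro 6: S0 reads c2=-1 → after 1×micro: -2; S1 reads c2=-1 → after 2×micro: 1; S2 reads c1=1 → after 1×micro: -1 ⇒ (c0=-2, c1=1, c2=-1)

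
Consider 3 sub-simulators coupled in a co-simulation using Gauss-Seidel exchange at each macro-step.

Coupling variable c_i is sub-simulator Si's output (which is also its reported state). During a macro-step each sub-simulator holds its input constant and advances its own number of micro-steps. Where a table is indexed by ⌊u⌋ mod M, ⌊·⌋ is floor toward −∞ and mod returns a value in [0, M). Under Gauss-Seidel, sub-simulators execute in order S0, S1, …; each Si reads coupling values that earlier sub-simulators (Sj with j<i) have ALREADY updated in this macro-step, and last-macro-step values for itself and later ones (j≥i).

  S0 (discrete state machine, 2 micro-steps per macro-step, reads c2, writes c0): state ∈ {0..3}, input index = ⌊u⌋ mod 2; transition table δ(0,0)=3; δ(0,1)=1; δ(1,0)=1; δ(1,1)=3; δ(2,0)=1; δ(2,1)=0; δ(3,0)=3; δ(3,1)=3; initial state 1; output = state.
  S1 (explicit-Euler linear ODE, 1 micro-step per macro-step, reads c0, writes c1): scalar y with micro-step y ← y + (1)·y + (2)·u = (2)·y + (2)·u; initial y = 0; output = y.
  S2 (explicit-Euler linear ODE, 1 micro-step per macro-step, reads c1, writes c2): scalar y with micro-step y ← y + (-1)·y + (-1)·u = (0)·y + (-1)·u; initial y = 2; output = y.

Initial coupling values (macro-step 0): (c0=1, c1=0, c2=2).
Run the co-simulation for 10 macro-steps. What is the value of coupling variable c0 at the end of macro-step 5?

macro 1: S0 reads c2=2 → after 2×micro: 1; S1 reads c0=1 → after 1×micro: 2; S2 reads c1=2 → after 1×micro: -2 ⇒ (c0=1, c1=2, c2=-2)
macro 2: S0 reads c2=-2 → after 2×micro: 1; S1 reads c0=1 → after 1×micro: 6; S2 reads c1=6 → after 1×micro: -6 ⇒ (c0=1, c1=6, c2=-6)
macro 3: S0 reads c2=-6 → after 2×micro: 1; S1 reads c0=1 → after 1×micro: 14; S2 reads c1=14 → after 1×micro: -14 ⇒ (c0=1, c1=14, c2=-14)
macro 4: S0 reads c2=-14 → after 2×micro: 1; S1 reads c0=1 → after 1×micro: 30; S2 reads c1=30 → after 1×micro: -30 ⇒ (c0=1, c1=30, c2=-30)
macro 5: S0 reads c2=-30 → after 2×micro: 1; S1 reads c0=1 → after 1×micro: 62; S2 reads c1=62 → after 1×micro: -62 ⇒ (c0=1, c1=62, c2=-62)
macro 6: S0 reads c2=-62 → after 2×micro: 1; S1 reads c0=1 → after 1×micro: 126; S2 reads c1=126 → after 1×micro: -126 ⇒ (c0=1, c1=126, c2=-126)
macro 7: S0 reads c2=-126 → after 2×micro: 1; S1 reads c0=1 → after 1×micro: 254; S2 reads c1=254 → after 1×micro: -254 ⇒ (c0=1, c1=254, c2=-254)
macro 8: S0 reads c2=-254 → after 2×micro: 1; S1 reads c0=1 → after 1×micro: 510; S2 reads c1=510 → after 1×micro: -510 ⇒ (c0=1, c1=510, c2=-510)
macro 9: S0 reads c2=-510 → after 2×micro: 1; S1 reads c0=1 → after 1×micro: 1022; S2 reads c1=1022 → after 1×micro: -1022 ⇒ (c0=1, c1=1022, c2=-1022)
macro 10: S0 reads c2=-1022 → after 2×micro: 1; S1 reads c0=1 → after 1×micro: 2046; S2 reads c1=2046 → after 1×micro: -2046 ⇒ (c0=1, c1=2046, c2=-2046)

c0 at macro-step 5 = 1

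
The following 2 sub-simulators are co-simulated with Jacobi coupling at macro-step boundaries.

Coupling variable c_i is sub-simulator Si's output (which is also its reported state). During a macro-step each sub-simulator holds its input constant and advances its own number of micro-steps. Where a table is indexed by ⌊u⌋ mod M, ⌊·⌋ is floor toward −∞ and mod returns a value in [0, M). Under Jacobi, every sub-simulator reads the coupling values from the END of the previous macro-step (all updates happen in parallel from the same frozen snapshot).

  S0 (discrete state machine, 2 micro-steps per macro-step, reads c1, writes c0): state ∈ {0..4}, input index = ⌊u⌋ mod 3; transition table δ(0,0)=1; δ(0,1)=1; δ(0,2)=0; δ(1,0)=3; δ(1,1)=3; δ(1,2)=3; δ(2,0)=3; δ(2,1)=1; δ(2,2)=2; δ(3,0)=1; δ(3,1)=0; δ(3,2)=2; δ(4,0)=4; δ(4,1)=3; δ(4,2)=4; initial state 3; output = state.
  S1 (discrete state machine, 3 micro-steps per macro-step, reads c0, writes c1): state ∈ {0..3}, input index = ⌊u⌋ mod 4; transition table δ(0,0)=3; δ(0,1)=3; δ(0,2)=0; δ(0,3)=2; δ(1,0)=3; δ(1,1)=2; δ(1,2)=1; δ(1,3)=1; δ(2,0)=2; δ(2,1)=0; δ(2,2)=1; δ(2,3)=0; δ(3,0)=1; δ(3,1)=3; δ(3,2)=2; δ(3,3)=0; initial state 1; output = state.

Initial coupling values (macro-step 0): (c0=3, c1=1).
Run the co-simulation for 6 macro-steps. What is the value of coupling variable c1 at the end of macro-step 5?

c1 at macro-step 5 = 3

macro 1: S0 reads c1=1 → after 2×micro: 1; S1 reads c0=3 → after 3×micro: 1 ⇒ (c0=1, c1=1)
macro 2: S0 reads c1=1 → after 2×micro: 0; S1 reads c0=1 → after 3×micro: 3 ⇒ (c0=0, c1=3)
macro 3: S0 reads c1=3 → after 2×micro: 3; S1 reads c0=0 → after 3×micro: 1 ⇒ (c0=3, c1=1)
macro 4: S0 reads c1=1 → after 2×micro: 1; S1 reads c0=3 → after 3×micro: 1 ⇒ (c0=1, c1=1)
macro 5: S0 reads c1=1 → after 2×micro: 0; S1 reads c0=1 → after 3×micro: 3 ⇒ (c0=0, c1=3)
macro 6: S0 reads c1=3 → after 2×micro: 3; S1 reads c0=0 → after 3×micro: 1 ⇒ (c0=3, c1=1)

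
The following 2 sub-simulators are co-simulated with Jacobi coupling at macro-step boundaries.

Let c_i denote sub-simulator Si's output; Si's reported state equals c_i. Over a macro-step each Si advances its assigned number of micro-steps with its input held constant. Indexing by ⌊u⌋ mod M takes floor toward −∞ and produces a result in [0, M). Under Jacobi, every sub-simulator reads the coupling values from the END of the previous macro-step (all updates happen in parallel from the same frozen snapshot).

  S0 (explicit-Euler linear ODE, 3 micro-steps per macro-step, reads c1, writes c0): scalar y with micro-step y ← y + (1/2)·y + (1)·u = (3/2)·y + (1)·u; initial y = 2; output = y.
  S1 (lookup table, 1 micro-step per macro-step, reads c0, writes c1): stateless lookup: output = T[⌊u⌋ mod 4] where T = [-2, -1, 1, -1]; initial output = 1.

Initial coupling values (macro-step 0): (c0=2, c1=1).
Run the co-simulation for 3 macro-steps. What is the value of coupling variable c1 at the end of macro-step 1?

c1 at macro-step 1 = 1

macro 1: S0 reads c1=1 → after 3×micro: 23/2; S1 reads c0=2 → after 1×micro: 1 ⇒ (c0=23/2, c1=1)
macro 2: S0 reads c1=1 → after 3×micro: 697/16; S1 reads c0=23/2 → after 1×micro: -1 ⇒ (c0=697/16, c1=-1)
macro 3: S0 reads c1=-1 → after 3×micro: 18211/128; S1 reads c0=697/16 → after 1×micro: -1 ⇒ (c0=18211/128, c1=-1)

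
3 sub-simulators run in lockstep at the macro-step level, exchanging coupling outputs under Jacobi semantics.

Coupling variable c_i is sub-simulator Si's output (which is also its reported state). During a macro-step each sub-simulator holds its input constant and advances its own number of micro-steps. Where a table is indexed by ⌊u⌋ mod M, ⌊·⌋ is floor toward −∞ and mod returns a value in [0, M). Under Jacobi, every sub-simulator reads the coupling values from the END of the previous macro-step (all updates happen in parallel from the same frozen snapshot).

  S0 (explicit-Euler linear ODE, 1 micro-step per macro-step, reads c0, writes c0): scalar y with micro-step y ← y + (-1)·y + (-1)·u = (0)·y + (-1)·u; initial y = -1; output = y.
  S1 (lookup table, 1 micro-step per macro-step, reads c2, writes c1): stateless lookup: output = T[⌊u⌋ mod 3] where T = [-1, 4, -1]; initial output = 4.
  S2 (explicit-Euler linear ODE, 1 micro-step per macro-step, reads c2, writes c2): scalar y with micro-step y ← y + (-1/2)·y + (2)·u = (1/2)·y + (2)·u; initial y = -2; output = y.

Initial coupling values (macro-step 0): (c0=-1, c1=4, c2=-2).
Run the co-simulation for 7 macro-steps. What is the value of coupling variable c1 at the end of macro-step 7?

macro 1: S0 reads c0=-1 → after 1×micro: 1; S1 reads c2=-2 → after 1×micro: 4; S2 reads c2=-2 → after 1×micro: -5 ⇒ (c0=1, c1=4, c2=-5)
macro 2: S0 reads c0=1 → after 1×micro: -1; S1 reads c2=-5 → after 1×micro: 4; S2 reads c2=-5 → after 1×micro: -25/2 ⇒ (c0=-1, c1=4, c2=-25/2)
macro 3: S0 reads c0=-1 → after 1×micro: 1; S1 reads c2=-25/2 → after 1×micro: -1; S2 reads c2=-25/2 → after 1×micro: -125/4 ⇒ (c0=1, c1=-1, c2=-125/4)
macro 4: S0 reads c0=1 → after 1×micro: -1; S1 reads c2=-125/4 → after 1×micro: 4; S2 reads c2=-125/4 → after 1×micro: -625/8 ⇒ (c0=-1, c1=4, c2=-625/8)
macro 5: S0 reads c0=-1 → after 1×micro: 1; S1 reads c2=-625/8 → after 1×micro: -1; S2 reads c2=-625/8 → after 1×micro: -3125/16 ⇒ (c0=1, c1=-1, c2=-3125/16)
macro 6: S0 reads c0=1 → after 1×micro: -1; S1 reads c2=-3125/16 → after 1×micro: -1; S2 reads c2=-3125/16 → after 1×micro: -15625/32 ⇒ (c0=-1, c1=-1, c2=-15625/32)
macro 7: S0 reads c0=-1 → after 1×micro: 1; S1 reads c2=-15625/32 → after 1×micro: -1; S2 reads c2=-15625/32 → after 1×micro: -78125/64 ⇒ (c0=1, c1=-1, c2=-78125/64)

c1 at macro-step 7 = -1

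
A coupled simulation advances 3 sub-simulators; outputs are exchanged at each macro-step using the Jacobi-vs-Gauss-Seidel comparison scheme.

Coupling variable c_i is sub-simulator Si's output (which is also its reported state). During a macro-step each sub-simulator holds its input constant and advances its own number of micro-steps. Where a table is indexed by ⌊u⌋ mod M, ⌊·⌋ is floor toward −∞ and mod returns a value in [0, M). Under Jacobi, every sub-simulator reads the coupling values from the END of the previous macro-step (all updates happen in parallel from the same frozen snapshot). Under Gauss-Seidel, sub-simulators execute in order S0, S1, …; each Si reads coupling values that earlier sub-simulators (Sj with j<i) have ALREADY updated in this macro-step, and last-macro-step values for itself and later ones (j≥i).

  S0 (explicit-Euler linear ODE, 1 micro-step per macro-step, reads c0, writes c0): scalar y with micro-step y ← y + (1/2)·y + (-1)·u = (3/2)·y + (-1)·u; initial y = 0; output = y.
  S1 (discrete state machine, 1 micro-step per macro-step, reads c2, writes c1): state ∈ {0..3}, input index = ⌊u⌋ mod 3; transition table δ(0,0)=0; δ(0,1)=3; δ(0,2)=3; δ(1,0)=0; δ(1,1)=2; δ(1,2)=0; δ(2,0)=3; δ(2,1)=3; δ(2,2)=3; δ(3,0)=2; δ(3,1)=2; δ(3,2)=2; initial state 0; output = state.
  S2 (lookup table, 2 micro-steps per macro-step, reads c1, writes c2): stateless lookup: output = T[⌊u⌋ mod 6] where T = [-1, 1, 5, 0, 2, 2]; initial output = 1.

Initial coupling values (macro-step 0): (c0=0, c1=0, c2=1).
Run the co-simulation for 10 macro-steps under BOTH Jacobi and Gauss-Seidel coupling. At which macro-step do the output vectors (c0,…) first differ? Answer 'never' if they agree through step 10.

first divergence at macro-step: 1

[Jacobi] macro 1: S0 reads c0=0 → after 1×micro: 0; S1 reads c2=1 → after 1×micro: 3; S2 reads c1=0 → after 2×micro: -1 ⇒ (c0=0, c1=3, c2=-1)
[Jacobi] macro 2: S0 reads c0=0 → after 1×micro: 0; S1 reads c2=-1 → after 1×micro: 2; S2 reads c1=3 → after 2×micro: 0 ⇒ (c0=0, c1=2, c2=0)
[Jacobi] macro 3: S0 reads c0=0 → after 1×micro: 0; S1 reads c2=0 → after 1×micro: 3; S2 reads c1=2 → after 2×micro: 5 ⇒ (c0=0, c1=3, c2=5)
[Jacobi] macro 4: S0 reads c0=0 → after 1×micro: 0; S1 reads c2=5 → after 1×micro: 2; S2 reads c1=3 → after 2×micro: 0 ⇒ (c0=0, c1=2, c2=0)
[Jacobi] macro 5: S0 reads c0=0 → after 1×micro: 0; S1 reads c2=0 → after 1×micro: 3; S2 reads c1=2 → after 2×micro: 5 ⇒ (c0=0, c1=3, c2=5)
[Jacobi] macro 6: S0 reads c0=0 → after 1×micro: 0; S1 reads c2=5 → after 1×micro: 2; S2 reads c1=3 → after 2×micro: 0 ⇒ (c0=0, c1=2, c2=0)
[Jacobi] macro 7: S0 reads c0=0 → after 1×micro: 0; S1 reads c2=0 → after 1×micro: 3; S2 reads c1=2 → after 2×micro: 5 ⇒ (c0=0, c1=3, c2=5)
[Jacobi] macro 8: S0 reads c0=0 → after 1×micro: 0; S1 reads c2=5 → after 1×micro: 2; S2 reads c1=3 → after 2×micro: 0 ⇒ (c0=0, c1=2, c2=0)
[Jacobi] macro 9: S0 reads c0=0 → after 1×micro: 0; S1 reads c2=0 → after 1×micro: 3; S2 reads c1=2 → after 2×micro: 5 ⇒ (c0=0, c1=3, c2=5)
[Jacobi] macro 10: S0 reads c0=0 → after 1×micro: 0; S1 reads c2=5 → after 1×micro: 2; S2 reads c1=3 → after 2×micro: 0 ⇒ (c0=0, c1=2, c2=0)
[Gauss-Seidel] macro 1: S0 reads c0=0 → after 1×micro: 0; S1 reads c2=1 → after 1×micro: 3; S2 reads c1=3 → after 2×micro: 0 ⇒ (c0=0, c1=3, c2=0)
[Gauss-Seidel] macro 2: S0 reads c0=0 → after 1×micro: 0; S1 reads c2=0 → after 1×micro: 2; S2 reads c1=2 → after 2×micro: 5 ⇒ (c0=0, c1=2, c2=5)
[Gauss-Seidel] macro 3: S0 reads c0=0 → after 1×micro: 0; S1 reads c2=5 → after 1×micro: 3; S2 reads c1=3 → after 2×micro: 0 ⇒ (c0=0, c1=3, c2=0)
[Gauss-Seidel] macro 4: S0 reads c0=0 → after 1×micro: 0; S1 reads c2=0 → after 1×micro: 2; S2 reads c1=2 → after 2×micro: 5 ⇒ (c0=0, c1=2, c2=5)
[Gauss-Seidel] macro 5: S0 reads c0=0 → after 1×micro: 0; S1 reads c2=5 → after 1×micro: 3; S2 reads c1=3 → after 2×micro: 0 ⇒ (c0=0, c1=3, c2=0)
[Gauss-Seidel] macro 6: S0 reads c0=0 → after 1×micro: 0; S1 reads c2=0 → after 1×micro: 2; S2 reads c1=2 → after 2×micro: 5 ⇒ (c0=0, c1=2, c2=5)
[Gauss-Seidel] macro 7: S0 reads c0=0 → after 1×micro: 0; S1 reads c2=5 → after 1×micro: 3; S2 reads c1=3 → after 2×micro: 0 ⇒ (c0=0, c1=3, c2=0)
[Gauss-Seidel] macro 8: S0 reads c0=0 → after 1×micro: 0; S1 reads c2=0 → after 1×micro: 2; S2 reads c1=2 → after 2×micro: 5 ⇒ (c0=0, c1=2, c2=5)
[Gauss-Seidel] macro 9: S0 reads c0=0 → after 1×micro: 0; S1 reads c2=5 → after 1×micro: 3; S2 reads c1=3 → after 2×micro: 0 ⇒ (c0=0, c1=3, c2=0)
[Gauss-Seidel] macro 10: S0 reads c0=0 → after 1×micro: 0; S1 reads c2=0 → after 1×micro: 2; S2 reads c1=2 → after 2×micro: 5 ⇒ (c0=0, c1=2, c2=5)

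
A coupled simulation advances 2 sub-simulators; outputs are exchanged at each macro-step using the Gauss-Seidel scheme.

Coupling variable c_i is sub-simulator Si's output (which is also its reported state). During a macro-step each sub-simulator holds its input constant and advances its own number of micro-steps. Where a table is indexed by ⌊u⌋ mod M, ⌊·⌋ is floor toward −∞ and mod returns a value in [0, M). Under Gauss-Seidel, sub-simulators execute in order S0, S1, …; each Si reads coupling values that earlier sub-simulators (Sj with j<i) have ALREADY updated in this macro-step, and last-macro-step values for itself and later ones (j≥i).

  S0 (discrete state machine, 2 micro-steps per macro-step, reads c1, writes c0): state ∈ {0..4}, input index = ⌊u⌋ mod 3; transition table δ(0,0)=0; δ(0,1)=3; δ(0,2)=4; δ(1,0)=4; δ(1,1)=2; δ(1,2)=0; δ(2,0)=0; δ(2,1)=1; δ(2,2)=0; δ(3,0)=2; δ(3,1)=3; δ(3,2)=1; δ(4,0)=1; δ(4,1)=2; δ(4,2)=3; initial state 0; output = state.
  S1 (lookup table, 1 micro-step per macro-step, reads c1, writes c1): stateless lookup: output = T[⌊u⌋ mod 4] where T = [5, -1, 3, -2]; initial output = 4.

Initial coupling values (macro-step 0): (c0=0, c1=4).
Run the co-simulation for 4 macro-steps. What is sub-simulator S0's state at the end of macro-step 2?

macro 1: S0 reads c1=4 → after 2×micro: 3; S1 reads c1=4 → after 1×micro: 5 ⇒ (c0=3, c1=5)
macro 2: S0 reads c1=5 → after 2×micro: 0; S1 reads c1=5 → after 1×micro: -1 ⇒ (c0=0, c1=-1)
macro 3: S0 reads c1=-1 → after 2×micro: 3; S1 reads c1=-1 → after 1×micro: -2 ⇒ (c0=3, c1=-2)
macro 4: S0 reads c1=-2 → after 2×micro: 3; S1 reads c1=-2 → after 1×micro: 3 ⇒ (c0=3, c1=3)

S0 state at macro-step 2 = 0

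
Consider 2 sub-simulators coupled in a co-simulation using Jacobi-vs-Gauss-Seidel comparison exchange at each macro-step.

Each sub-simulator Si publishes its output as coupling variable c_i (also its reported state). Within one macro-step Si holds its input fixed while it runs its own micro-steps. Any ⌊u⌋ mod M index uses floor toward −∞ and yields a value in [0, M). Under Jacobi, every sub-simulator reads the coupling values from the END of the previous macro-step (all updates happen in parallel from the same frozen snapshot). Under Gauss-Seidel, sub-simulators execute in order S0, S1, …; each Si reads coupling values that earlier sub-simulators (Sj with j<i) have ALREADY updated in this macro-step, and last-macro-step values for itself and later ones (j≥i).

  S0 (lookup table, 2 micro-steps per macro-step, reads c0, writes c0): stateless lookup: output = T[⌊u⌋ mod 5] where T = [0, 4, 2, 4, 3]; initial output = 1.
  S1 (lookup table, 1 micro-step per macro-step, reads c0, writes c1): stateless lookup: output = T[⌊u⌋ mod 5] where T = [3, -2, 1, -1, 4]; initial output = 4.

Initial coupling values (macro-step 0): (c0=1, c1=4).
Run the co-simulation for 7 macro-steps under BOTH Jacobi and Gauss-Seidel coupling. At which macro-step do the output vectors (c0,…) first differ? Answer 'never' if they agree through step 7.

[Jacobi] macro 1: S0 reads c0=1 → after 2×micro: 4; S1 reads c0=1 → after 1×micro: -2 ⇒ (c0=4, c1=-2)
[Jacobi] macro 2: S0 reads c0=4 → after 2×micro: 3; S1 reads c0=4 → after 1×micro: 4 ⇒ (c0=3, c1=4)
[Jacobi] macro 3: S0 reads c0=3 → after 2×micro: 4; S1 reads c0=3 → after 1×micro: -1 ⇒ (c0=4, c1=-1)
[Jacobi] macro 4: S0 reads c0=4 → after 2×micro: 3; S1 reads c0=4 → after 1×micro: 4 ⇒ (c0=3, c1=4)
[Jacobi] macro 5: S0 reads c0=3 → after 2×micro: 4; S1 reads c0=3 → after 1×micro: -1 ⇒ (c0=4, c1=-1)
[Jacobi] macro 6: S0 reads c0=4 → after 2×micro: 3; S1 reads c0=4 → after 1×micro: 4 ⇒ (c0=3, c1=4)
[Jacobi] macro 7: S0 reads c0=3 → after 2×micro: 4; S1 reads c0=3 → after 1×micro: -1 ⇒ (c0=4, c1=-1)
[Gauss-Seidel] macro 1: S0 reads c0=1 → after 2×micro: 4; S1 reads c0=4 → after 1×micro: 4 ⇒ (c0=4, c1=4)
[Gauss-Seidel] macro 2: S0 reads c0=4 → after 2×micro: 3; S1 reads c0=3 → after 1×micro: -1 ⇒ (c0=3, c1=-1)
[Gauss-Seidel] macro 3: S0 reads c0=3 → after 2×micro: 4; S1 reads c0=4 → after 1×micro: 4 ⇒ (c0=4, c1=4)
[Gauss-Seidel] macro 4: S0 reads c0=4 → after 2×micro: 3; S1 reads c0=3 → after 1×micro: -1 ⇒ (c0=3, c1=-1)
[Gauss-Seidel] macro 5: S0 reads c0=3 → after 2×micro: 4; S1 reads c0=4 → after 1×micro: 4 ⇒ (c0=4, c1=4)
[Gauss-Seidel] macro 6: S0 reads c0=4 → after 2×micro: 3; S1 reads c0=3 → after 1×micro: -1 ⇒ (c0=3, c1=-1)
[Gauss-Seidel] macro 7: S0 reads c0=3 → after 2×micro: 4; S1 reads c0=4 → after 1×micro: 4 ⇒ (c0=4, c1=4)

first divergence at macro-step: 1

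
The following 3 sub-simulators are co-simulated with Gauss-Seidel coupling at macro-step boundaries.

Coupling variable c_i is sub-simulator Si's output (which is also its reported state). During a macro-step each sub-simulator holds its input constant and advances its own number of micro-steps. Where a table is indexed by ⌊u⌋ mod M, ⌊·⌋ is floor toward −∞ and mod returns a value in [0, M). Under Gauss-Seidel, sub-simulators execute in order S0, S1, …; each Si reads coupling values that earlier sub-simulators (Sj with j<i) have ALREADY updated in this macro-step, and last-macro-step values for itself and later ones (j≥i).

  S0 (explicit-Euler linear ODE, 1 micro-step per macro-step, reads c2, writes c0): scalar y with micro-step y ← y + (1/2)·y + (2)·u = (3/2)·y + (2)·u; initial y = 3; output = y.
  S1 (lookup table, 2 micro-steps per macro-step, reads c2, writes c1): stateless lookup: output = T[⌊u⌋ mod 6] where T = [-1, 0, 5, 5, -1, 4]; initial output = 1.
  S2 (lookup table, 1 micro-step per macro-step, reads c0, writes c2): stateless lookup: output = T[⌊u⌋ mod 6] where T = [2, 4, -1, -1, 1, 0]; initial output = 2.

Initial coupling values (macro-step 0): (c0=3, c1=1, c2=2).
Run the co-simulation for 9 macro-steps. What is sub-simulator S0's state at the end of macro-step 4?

macro 1: S0 reads c2=2 → after 1×micro: 17/2; S1 reads c2=2 → after 2×micro: 5; S2 reads c0=17/2 → after 1×micro: -1 ⇒ (c0=17/2, c1=5, c2=-1)
macro 2: S0 reads c2=-1 → after 1×micro: 43/4; S1 reads c2=-1 → after 2×micro: 4; S2 reads c0=43/4 → after 1×micro: 1 ⇒ (c0=43/4, c1=4, c2=1)
macro 3: S0 reads c2=1 → after 1×micro: 145/8; S1 reads c2=1 → after 2×micro: 0; S2 reads c0=145/8 → after 1×micro: 2 ⇒ (c0=145/8, c1=0, c2=2)
macro 4: S0 reads c2=2 → after 1×micro: 499/16; S1 reads c2=2 → after 2×micro: 5; S2 reads c0=499/16 → after 1×micro: 4 ⇒ (c0=499/16, c1=5, c2=4)
macro 5: S0 reads c2=4 → after 1×micro: 1753/32; S1 reads c2=4 → after 2×micro: -1; S2 reads c0=1753/32 → after 1×micro: 2 ⇒ (c0=1753/32, c1=-1, c2=2)
macro 6: S0 reads c2=2 → after 1×micro: 5515/64; S1 reads c2=2 → after 2×micro: 5; S2 reads c0=5515/64 → after 1×micro: -1 ⇒ (c0=5515/64, c1=5, c2=-1)
macro 7: S0 reads c2=-1 → after 1×micro: 16289/128; S1 reads c2=-1 → after 2×micro: 4; S2 reads c0=16289/128 → after 1×micro: 4 ⇒ (c0=16289/128, c1=4, c2=4)
macro 8: S0 reads c2=4 → after 1×micro: 50915/256; S1 reads c2=4 → after 2×micro: -1; S2 reads c0=50915/256 → after 1×micro: 2 ⇒ (c0=50915/256, c1=-1, c2=2)
macro 9: S0 reads c2=2 → after 1×micro: 154793/512; S1 reads c2=2 → after 2×micro: 5; S2 reads c0=154793/512 → after 1×micro: -1 ⇒ (c0=154793/512, c1=5, c2=-1)

S0 state at macro-step 4 = 499/16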